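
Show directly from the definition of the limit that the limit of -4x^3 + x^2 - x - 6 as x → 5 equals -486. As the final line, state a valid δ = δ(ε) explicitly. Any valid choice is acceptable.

δ = min(1, ε/354)

Fix ε > 0. We want δ > 0 such that 0 < |x − 5| < δ implies |(-4x^3 + x^2 - x - 6) + 486| < ε.
(-4x^3 + x^2 - x - 6) + 486 = -4x^3 + x^2 - x + 480 = (x − 5)(-4x^2 - 19x - 96).
So |(-4x^3 + x^2 - x - 6) + 486| = |x − 5|·|-4x^2 - 19x - 96|.
Assume first that |x − 5| < 1, so |x| < 6. Then |-4x^2 - 19x - 96| ≤ 4·6^2 + 19·6 + 96 = 354.
Hence |(-4x^3 + x^2 - x - 6) + 486| ≤ 354|x − 5| < ε provided |x − 5| < ε/354.
Take δ = min(1, ε/354). Then 0 < |x − 5| < δ gives both |x − 5| < 1 and |x − 5| < ε/354, so |(-4x^3 + x^2 - x - 6) + 486| < ε.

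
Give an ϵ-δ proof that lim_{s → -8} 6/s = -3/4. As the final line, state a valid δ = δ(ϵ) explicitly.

δ = min(4, (16/3)ϵ)

Let ϵ > 0. We seek δ > 0 such that 0 < |s + 8| < δ implies |6/s + 3/4| < ϵ.
|6/s + 3/4| = 6·|-8 − s|/(8·|s|) = 6|s + 8|/(8|s|).
Require δ ≤ 4 so that |s| > 8 − 4 = 4, hence 8|s| > 32.
Then |6/s + 3/4| < 6|s + 8|/32, which is < ϵ when |s + 8| < (16/3)ϵ.
Take δ = min(4, (16/3)ϵ). Then 0 < |s + 8| < δ gives both |s + 8| < 4 and |s + 8| < (16/3)ϵ, so |6/s + 3/4| < ϵ.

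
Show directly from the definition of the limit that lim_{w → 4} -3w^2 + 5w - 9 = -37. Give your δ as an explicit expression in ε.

δ = min(2, ε/25)

Let ε > 0. We want δ > 0 such that 0 < |w − 4| < δ implies |(-3w^2 + 5w - 9) + 37| < ε.
(-3w^2 + 5w - 9) + 37 = -3w^2 + 5w + 28 = (w − 4)(-3w - 7).
So |(-3w^2 + 5w - 9) + 37| = |w − 4|·|-3w - 7|.
Assume first that |w − 4| < 2, so |w| < 6. Then |-3w - 7| ≤ 3·6 + 7 = 25.
Hence |(-3w^2 + 5w - 9) + 37| ≤ 25|w − 4| < ε provided |w − 4| < ε/25.
Take δ = min(2, ε/25). Then 0 < |w − 4| < δ gives both |w − 4| < 2 and |w − 4| < ε/25, so |(-3w^2 + 5w - 9) + 37| < ε.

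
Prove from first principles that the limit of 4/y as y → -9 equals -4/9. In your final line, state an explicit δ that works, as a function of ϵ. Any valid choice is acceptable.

Suppose ϵ > 0. We seek δ > 0 such that 0 < |y + 9| < δ implies |4/y + 4/9| < ϵ.
|4/y + 4/9| = 4·|-9 − y|/(9·|y|) = 4|y + 9|/(9|y|).
Restrict δ ≤ 9/2. Then |y + 9| < 9/2 gives |y| > 9/2, so 9|y| > 81/2.
Then |4/y + 4/9| < 4|y + 9|/(81/2), which is < ϵ when |y + 9| < (81/8)ϵ.
Take δ = min(9/2, (81/8)ϵ). Then 0 < |y + 9| < δ gives both |y + 9| < 9/2 and |y + 9| < (81/8)ϵ, so |4/y + 4/9| < ϵ.

δ = min(9/2, (81/8)ϵ)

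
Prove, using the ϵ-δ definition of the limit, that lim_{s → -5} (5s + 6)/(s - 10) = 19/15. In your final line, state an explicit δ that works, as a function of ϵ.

δ = min(15/2, (225/112)ϵ)

Suppose ϵ > 0. We want δ > 0 with 0 < |s + 5| < δ ⇒ |(5s + 6)/(s - 10) − (19/15)| < ϵ.
Combining over a common denominator, (5s + 6)/(s - 10) − (19/15) = [(5s + 6)·(-15) − (-19)·(s - 10)] / [(-15)·(s - 10)] = -56(s + 5) / ((-15)(s - 10)).
So |(5s + 6)/(s - 10) − (19/15)| = 56|s + 5| / (15·|s − 10|).
Restrict δ ≤ 15/2. Then |s + 5| < 15/2 gives |s − 10| = |(s + 5) + (-15)| ≥ 15 − 15/2 = 15/2.
Hence |(5s + 6)/(s - 10) − (19/15)| < 56|s + 5|/(15·(15/2)) = (112/225)|s + 5|, which is < ϵ once |s + 5| < (225/112)ϵ.
Take δ = min(15/2, (225/112)ϵ). Then 0 < |s + 5| < δ forces both bounds, so |(5s + 6)/(s - 10) − (19/15)| < ϵ.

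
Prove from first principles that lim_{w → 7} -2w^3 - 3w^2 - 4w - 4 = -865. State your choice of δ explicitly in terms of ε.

δ = min(1, ε/387)

Fix ε > 0. We want δ > 0 such that 0 < |w − 7| < δ implies |(-2w^3 - 3w^2 - 4w - 4) + 865| < ε.
(-2w^3 - 3w^2 - 4w - 4) + 865 = -2w^3 - 3w^2 - 4w + 861 = (w − 7)(-2w^2 - 17w - 123).
So |(-2w^3 - 3w^2 - 4w - 4) + 865| = |w − 7|·|-2w^2 - 17w - 123|.
Require δ ≤ 1. Then |w − 7| < 1 gives |w| < 8, and by the triangle inequality |-2w^2 - 17w - 123| ≤ 2·8^2 + 17·8 + 123 = 387.
Hence |(-2w^3 - 3w^2 - 4w - 4) + 865| ≤ 387|w − 7| < ε provided |w − 7| < ε/387.
Choosing δ = min(1, ε/387) ensures both conditions, hence |(-2w^3 - 3w^2 - 4w - 4) + 865| < ε.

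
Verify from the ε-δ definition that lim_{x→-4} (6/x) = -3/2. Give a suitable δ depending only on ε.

Let ε > 0. We seek δ > 0 such that 0 < |x + 4| < δ implies |6/x + 3/2| < ε.
|6/x + 3/2| = 6·|-4 − x|/(4·|x|) = 6|x + 4|/(4|x|).
Require δ ≤ 2 so that |x| > 4 − 2 = 2, hence 4|x| > 8.
Then |6/x + 3/2| < 6|x + 4|/8, which is < ε when |x + 4| < (4/3)ε.
Take δ = min(2, (4/3)ε). Then 0 < |x + 4| < δ gives both |x + 4| < 2 and |x + 4| < (4/3)ε, so |6/x + 3/2| < ε.

δ = min(2, (4/3)ε)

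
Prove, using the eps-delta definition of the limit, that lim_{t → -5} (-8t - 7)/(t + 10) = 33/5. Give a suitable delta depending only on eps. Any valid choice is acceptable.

delta = min(5/2, (25/146)eps)

Let eps > 0 be given. We want delta > 0 with 0 < |t + 5| < delta ⇒ |(-8t - 7)/(t + 10) − (33/5)| < eps.
Combining over a common denominator, (-8t - 7)/(t + 10) − (33/5) = [(-8t - 7)·5 − 33·(t + 10)] / [5·(t + 10)] = -73(t + 5) / (5(t + 10)).
So |(-8t - 7)/(t + 10) − (33/5)| = 73|t + 5| / (5·|t + 10|).
Restrict delta ≤ 5/2. Then |t + 5| < 5/2 gives |t + 10| = |(t + 5) + 5| ≥ 5 − 5/2 = 5/2.
Hence |(-8t - 7)/(t + 10) − (33/5)| < 73|t + 5|/(5·(5/2)) = (146/25)|t + 5|, which is < eps once |t + 5| < (25/146)eps.
Take delta = min(5/2, (25/146)eps). Then 0 < |t + 5| < delta forces both bounds, so |(-8t - 7)/(t + 10) − (33/5)| < eps.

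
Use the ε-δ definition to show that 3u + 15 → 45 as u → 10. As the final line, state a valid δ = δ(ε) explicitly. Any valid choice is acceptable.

Suppose ε > 0. We need δ > 0 so that 0 < |u − 10| < δ implies |(3u + 15) − 45| < ε.
|(3u + 15) − 45| = |3u - 30| = 3|u − 10|.
So 3|u − 10| < ε exactly when |u − 10| < ε/3.
Take δ = ε/3. If 0 < |u − 10| < δ then |(3u + 15) − 45| = 3|u − 10| < 3·(ε/3) = ε.

δ = ε/3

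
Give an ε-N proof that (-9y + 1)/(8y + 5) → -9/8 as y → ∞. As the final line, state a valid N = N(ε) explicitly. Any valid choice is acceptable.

Let ε > 0. We seek N > 0 such that y > N implies |(-9y + 1)/(8y + 5) + 9/8| < ε.
(-9y + 1)/(8y + 5) + 9/8 = (8(-9y + 1) − (-9)(8y + 5)) / (8(8y + 5)) = 53/(8(8y + 5)).
For y > 0 we have 8y + 5 > 8y, so |(-9y + 1)/(8y + 5) + 9/8| = 53/(8(8y + 5)) < 53/(8·8y) = (53/64)/y.
Thus |(-9y + 1)/(8y + 5) + 9/8| < ε whenever y > (53/64)/ε.
Take N = (53/64)/ε. If y > N then |(-9y + 1)/(8y + 5) + 9/8| < (53/64)/y < ε.

N = (53/64)/ε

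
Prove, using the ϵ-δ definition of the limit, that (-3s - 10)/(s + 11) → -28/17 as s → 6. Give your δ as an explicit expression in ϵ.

Let ϵ > 0 be given. We want δ > 0 with 0 < |s − 6| < δ ⇒ |(-3s - 10)/(s + 11) + 28/17| < ϵ.
Combining over a common denominator, (-3s - 10)/(s + 11) + 28/17 = [(-3s - 10)·17 − (-28)·(s + 11)] / [17·(s + 11)] = -23(s − 6) / (17(s + 11)).
So |(-3s - 10)/(s + 11) + 28/17| = 23|s − 6| / (17·|s + 11|).
Require δ ≤ 17/2, so |s + 11| ≥ |17| − |s − 6| > 17 − 17/2 = 17/2.
Hence |(-3s - 10)/(s + 11) + 28/17| < 23|s − 6|/(17·(17/2)) = (46/289)|s − 6|, which is < ϵ once |s − 6| < (289/46)ϵ.
Take δ = min(17/2, (289/46)ϵ). Then 0 < |s − 6| < δ forces both bounds, so |(-3s - 10)/(s + 11) + 28/17| < ϵ.

δ = min(17/2, (289/46)ϵ)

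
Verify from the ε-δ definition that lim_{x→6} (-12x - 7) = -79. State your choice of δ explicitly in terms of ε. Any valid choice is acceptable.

δ = ε/12

Fix ε > 0. We need δ > 0 so that 0 < |x − 6| < δ implies |(-12x - 7) + 79| < ε.
|(-12x - 7) + 79| = |-12x + 72| = 12|x − 6|.
Thus it suffices that |x − 6| < ε/12.
Take δ = ε/12. If 0 < |x − 6| < δ then |(-12x - 7) + 79| = 12|x − 6| < 12·(ε/12) = ε.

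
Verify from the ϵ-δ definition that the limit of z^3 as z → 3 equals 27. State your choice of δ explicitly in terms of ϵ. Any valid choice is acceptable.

Let ϵ > 0. We seek δ > 0 with 0 < |z − 3| < δ ⇒ |z^3 − 27| < ϵ.
Factor: z^3 − 27 = (z − 3)(z^2 + 3z + 9), so |z^3 − 27| = |z − 3|·|z^2 + 3z + 9|.
Impose δ ≤ 2 so that |z| < 5; then |z^2 + 3z + 9| ≤ 49.
Hence |z^3 − 27| ≤ 49|z − 3|, which is < ϵ once |z − 3| < ϵ/49.
Take δ = min(2, ϵ/49). If 0 < |z − 3| < δ then both bounds hold and |z^3 − 27| ≤ 49|z − 3| < 49·(ϵ/49) = ϵ.

δ = min(2, ϵ/49)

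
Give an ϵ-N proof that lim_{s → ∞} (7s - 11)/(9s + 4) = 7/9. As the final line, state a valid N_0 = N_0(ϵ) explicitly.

Suppose ϵ > 0. We seek N_0 > 0 such that s > N_0 implies |(7s - 11)/(9s + 4) − (7/9)| < ϵ.
(7s - 11)/(9s + 4) − (7/9) = (9(7s - 11) − 7(9s + 4)) / (9(9s + 4)) = -127/(9(9s + 4)).
For s > 0 we have 9s + 4 > 9s, so |(7s - 11)/(9s + 4) − (7/9)| = 127/(9(9s + 4)) < 127/(9·9s) = (127/81)/s.
Thus |(7s - 11)/(9s + 4) − (7/9)| < ϵ whenever s > (127/81)/ϵ.
Take N_0 = (127/81)/ϵ. If s > N_0 then |(7s - 11)/(9s + 4) − (7/9)| < (127/81)/s < ϵ.

N_0 = (127/81)/ϵ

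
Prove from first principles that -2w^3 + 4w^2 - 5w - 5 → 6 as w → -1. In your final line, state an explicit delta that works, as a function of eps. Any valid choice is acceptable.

delta = min(2, eps/47)

Let eps > 0. We want delta > 0 such that 0 < |w + 1| < delta implies |(-2w^3 + 4w^2 - 5w - 5) − 6| < eps.
(-2w^3 + 4w^2 - 5w - 5) − 6 = -2w^3 + 4w^2 - 5w - 11 = (w + 1)(-2w^2 + 6w - 11).
So |(-2w^3 + 4w^2 - 5w - 5) − 6| = |w + 1|·|-2w^2 + 6w - 11|.
Require delta ≤ 2. Then |w + 1| < 2 gives |w| < 3, and by the triangle inequality |-2w^2 + 6w - 11| ≤ 2·3^2 + 6·3 + 11 = 47.
Hence |(-2w^3 + 4w^2 - 5w - 5) − 6| ≤ 47|w + 1| < eps provided |w + 1| < eps/47.
Choosing delta = min(2, eps/47) ensures both conditions, hence |(-2w^3 + 4w^2 - 5w - 5) − 6| < eps.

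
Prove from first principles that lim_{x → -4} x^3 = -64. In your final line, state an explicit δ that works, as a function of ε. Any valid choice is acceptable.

Fix ε > 0. We seek δ > 0 with 0 < |x + 4| < δ ⇒ |x^3 + 64| < ε.
Factor: x^3 + 64 = (x + 4)(x^2 - 4x + 16), so |x^3 + 64| = |x + 4|·|x^2 - 4x + 16|.
Restrict δ ≤ 1. Then |x + 4| < 1 gives |x| < 5, so by the triangle inequality |x^2 - 4x + 16| ≤ 5^2 + 4·5 + 16 = 61.
Hence |x^3 + 64| ≤ 61|x + 4|, which is < ε once |x + 4| < ε/61.
Take δ = min(1, ε/61). If 0 < |x + 4| < δ then both bounds hold and |x^3 + 64| ≤ 61|x + 4| < 61·(ε/61) = ε.

δ = min(1, ε/61)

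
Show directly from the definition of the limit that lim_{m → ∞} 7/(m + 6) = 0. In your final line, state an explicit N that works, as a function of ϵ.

N = 7/ϵ

Fix ϵ > 0. For m ≥ 1, |7/(m + 6) − 0| = 7/(m + 6) ≤ 7/m.
We need 7/m < ϵ, i.e. m > 7/ϵ.
Take N = 7/ϵ. If m > N then |7/(m + 6)| ≤ 7/m < ϵ.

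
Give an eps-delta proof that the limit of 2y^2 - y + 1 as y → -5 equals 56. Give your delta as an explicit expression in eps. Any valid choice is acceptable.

Let eps > 0. We want delta > 0 such that 0 < |y + 5| < delta implies |(2y^2 - y + 1) − 56| < eps.
(2y^2 - y + 1) − 56 = 2y^2 - y - 55 = (y + 5)(2y - 11).
So |(2y^2 - y + 1) − 56| = |y + 5|·|2y - 11|.
Assume first that |y + 5| < 1, so |y| < 6. Then |2y - 11| ≤ 2·6 + 11 = 23.
Hence |(2y^2 - y + 1) − 56| ≤ 23|y + 5| < eps provided |y + 5| < eps/23.
Take delta = min(1, eps/23). Then 0 < |y + 5| < delta gives both |y + 5| < 1 and |y + 5| < eps/23, so |(2y^2 - y + 1) − 56| < eps.

delta = min(1, eps/23)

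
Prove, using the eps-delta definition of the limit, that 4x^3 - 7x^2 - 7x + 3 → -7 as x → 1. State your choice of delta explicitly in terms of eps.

delta = min(2, eps/55)

Suppose eps > 0. We want delta > 0 such that 0 < |x − 1| < delta implies |(4x^3 - 7x^2 - 7x + 3) + 7| < eps.
(4x^3 - 7x^2 - 7x + 3) + 7 = 4x^3 - 7x^2 - 7x + 10 = (x − 1)(4x^2 - 3x - 10).
So |(4x^3 - 7x^2 - 7x + 3) + 7| = |x − 1|·|4x^2 - 3x - 10|.
Assume first that |x − 1| < 2, so |x| < 3. Then |4x^2 - 3x - 10| ≤ 4·3^2 + 3·3 + 10 = 55.
Hence |(4x^3 - 7x^2 - 7x + 3) + 7| ≤ 55|x − 1| < eps provided |x − 1| < eps/55.
Take delta = min(2, eps/55). Then 0 < |x − 1| < delta gives both |x − 1| < 2 and |x − 1| < eps/55, so |(4x^3 - 7x^2 - 7x + 3) + 7| < eps.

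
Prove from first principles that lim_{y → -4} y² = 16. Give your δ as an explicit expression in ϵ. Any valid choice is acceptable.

δ = min(1, ϵ/9)

Let ϵ > 0 be given. We seek δ > 0 with 0 < |y + 4| < δ ⇒ |y² − 16| < ϵ.
Factor: y² − 16 = (y + 4)(y - 4), so |y² − 16| = |y + 4|·|y - 4|.
Impose δ ≤ 1 so that |y| < 5; then |y - 4| ≤ 9.
Hence |y² − 16| ≤ 9|y + 4|, which is < ϵ once |y + 4| < ϵ/9.
Take δ = min(1, ϵ/9). If 0 < |y + 4| < δ then both bounds hold and |y² − 16| ≤ 9|y + 4| < 9·(ϵ/9) = ϵ.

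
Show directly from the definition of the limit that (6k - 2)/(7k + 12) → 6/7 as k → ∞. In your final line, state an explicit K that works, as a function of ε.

K = (86/49)/ε

Fix ε > 0. For k ≥ 1, |(6k - 2)/(7k + 12) − (6/7)| = |-86|/(7(7k + 12)) = 86/(7(7k + 12)).
Since 7k + 12 ≥ 7k for k ≥ 1, this is ≤ 86/(7·7k) = (86/49)/k.
So |(6k - 2)/(7k + 12) − (6/7)| < ε whenever k > (86/49)/ε.
Take K = (86/49)/ε. If k > K then |(6k - 2)/(7k + 12) − (6/7)| ≤ (86/49)/k < ε.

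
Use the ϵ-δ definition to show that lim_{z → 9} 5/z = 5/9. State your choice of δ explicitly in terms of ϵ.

δ = min(9/2, (81/10)ϵ)

Let ϵ > 0 be given. We seek δ > 0 such that 0 < |z − 9| < δ implies |5/z − (5/9)| < ϵ.
|5/z − (5/9)| = 5·|9 − z|/(9·|z|) = 5|z − 9|/(9|z|).
Restrict δ ≤ 9/2. Then |z − 9| < 9/2 gives |z| > 9/2, so 9|z| > 81/2.
Then |5/z − (5/9)| < 5|z − 9|/(81/2), which is < ϵ when |z − 9| < (81/10)ϵ.
Take δ = min(9/2, (81/10)ϵ). Then 0 < |z − 9| < δ gives both |z − 9| < 9/2 and |z − 9| < (81/10)ϵ, so |5/z − (5/9)| < ϵ.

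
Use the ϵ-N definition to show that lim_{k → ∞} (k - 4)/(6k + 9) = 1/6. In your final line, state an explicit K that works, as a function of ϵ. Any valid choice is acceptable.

Let ϵ > 0. For k ≥ 1, |(k - 4)/(6k + 9) − (1/6)| = |-33|/(6(6k + 9)) = 33/(6(6k + 9)).
Since 6k + 9 ≥ 6k for k ≥ 1, this is ≤ 33/(6·6k) = (11/12)/k.
So |(k - 4)/(6k + 9) − (1/6)| < ϵ whenever k > (11/12)/ϵ.
Take K = (11/12)/ϵ. If k > K then |(k - 4)/(6k + 9) − (1/6)| ≤ (11/12)/k < ϵ.

K = (11/12)/ϵ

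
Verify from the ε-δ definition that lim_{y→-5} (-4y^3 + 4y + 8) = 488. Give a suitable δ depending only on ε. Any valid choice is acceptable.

δ = min(1, ε/360)

Let ε > 0. We want δ > 0 such that 0 < |y + 5| < δ implies |(-4y^3 + 4y + 8) − 488| < ε.
(-4y^3 + 4y + 8) − 488 = -4y^3 + 4y - 480 = (y + 5)(-4y^2 + 20y - 96).
So |(-4y^3 + 4y + 8) − 488| = |y + 5|·|-4y^2 + 20y - 96|.
Assume first that |y + 5| < 1, so |y| < 6. Then |-4y^2 + 20y - 96| ≤ 4·6^2 + 20·6 + 96 = 360.
Hence |(-4y^3 + 4y + 8) − 488| ≤ 360|y + 5| < ε provided |y + 5| < ε/360.
Take δ = min(1, ε/360). Then 0 < |y + 5| < δ gives both |y + 5| < 1 and |y + 5| < ε/360, so |(-4y^3 + 4y + 8) − 488| < ε.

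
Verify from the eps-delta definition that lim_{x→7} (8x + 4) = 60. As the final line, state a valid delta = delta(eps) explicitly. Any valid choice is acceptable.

delta = eps/8

Fix eps > 0. We need delta > 0 so that 0 < |x − 7| < delta implies |(8x + 4) − 60| < eps.
|(8x + 4) − 60| = |8x - 56| = 8|x − 7|.
So 8|x − 7| < eps exactly when |x − 7| < eps/8.
Take delta = eps/8. If 0 < |x − 7| < delta then |(8x + 4) − 60| = 8|x − 7| < 8·(eps/8) = eps.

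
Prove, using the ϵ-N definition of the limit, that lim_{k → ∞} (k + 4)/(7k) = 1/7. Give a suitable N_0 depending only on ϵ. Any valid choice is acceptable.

Let ϵ > 0. For k ≥ 1, |(k + 4)/(7k) − (1/7)| = |28|/(7(7k)) = 28/(7(7k)).
Since 7k ≥ 7k for k ≥ 1, this is ≤ 28/(7·7k) = (4/7)/k.
So |(k + 4)/(7k) − (1/7)| < ϵ whenever k > (4/7)/ϵ.
Take N_0 = (4/7)/ϵ. If k > N_0 then |(k + 4)/(7k) − (1/7)| ≤ (4/7)/k < ϵ.

N_0 = (4/7)/ϵ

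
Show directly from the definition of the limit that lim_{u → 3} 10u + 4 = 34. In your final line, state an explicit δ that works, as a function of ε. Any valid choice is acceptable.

Let ε > 0. We need δ > 0 so that 0 < |u − 3| < δ implies |(10u + 4) − 34| < ε.
|(10u + 4) − 34| = |10u - 30| = 10|u − 3|.
Thus it suffices that |u − 3| < ε/10.
Choosing δ = ε/10 gives |(10u + 4) − 34| = 10|u − 3| < ε whenever |u − 3| < δ.

δ = ε/10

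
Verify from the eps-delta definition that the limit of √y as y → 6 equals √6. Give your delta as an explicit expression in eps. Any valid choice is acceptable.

Suppose eps > 0. We want delta > 0 such that 0 < |y − 6| < delta implies |√y − √6| < eps.
Rationalise: √y − √6 = (y − 6)/(√y + √6), so |√y − √6| = |y − 6|/(√y + √6).
Restrict delta ≤ 6 so that |y − 6| < 6 forces y > 0, and then √y + √6 > √6.
Hence |√y − √6| < |y − 6|/√6, which is < eps once |y − 6| < √6·eps.
Take delta = min(6, √6·eps). If 0 < |y − 6| < delta then y > 0 and |√y − √6| < |y − 6|/√6 < eps.

delta = min(6, √6·eps)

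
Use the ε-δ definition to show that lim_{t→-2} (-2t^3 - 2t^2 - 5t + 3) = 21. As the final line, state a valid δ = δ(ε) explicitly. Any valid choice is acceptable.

Suppose ε > 0. We want δ > 0 such that 0 < |t + 2| < δ implies |(-2t^3 - 2t^2 - 5t + 3) − 21| < ε.
(-2t^3 - 2t^2 - 5t + 3) − 21 = -2t^3 - 2t^2 - 5t - 18 = (t + 2)(-2t^2 + 2t - 9).
So |(-2t^3 - 2t^2 - 5t + 3) − 21| = |t + 2|·|-2t^2 + 2t - 9|.
Assume first that |t + 2| < 1, so |t| < 3. Then |-2t^2 + 2t - 9| ≤ 2·3^2 + 2·3 + 9 = 33.
Hence |(-2t^3 - 2t^2 - 5t + 3) − 21| ≤ 33|t + 2| < ε provided |t + 2| < ε/33.
Choosing δ = min(1, ε/33) ensures both conditions, hence |(-2t^3 - 2t^2 - 5t + 3) − 21| < ε.

δ = min(1, ε/33)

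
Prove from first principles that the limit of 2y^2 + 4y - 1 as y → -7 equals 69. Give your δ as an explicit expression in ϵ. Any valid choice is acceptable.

δ = min(1, ϵ/26)

Let ϵ > 0 be given. We want δ > 0 such that 0 < |y + 7| < δ implies |(2y^2 + 4y - 1) − 69| < ϵ.
(2y^2 + 4y - 1) − 69 = 2y^2 + 4y - 70 = (y + 7)(2y - 10).
So |(2y^2 + 4y - 1) − 69| = |y + 7|·|2y - 10|.
Assume first that |y + 7| < 1, so |y| < 8. Then |2y - 10| ≤ 2·8 + 10 = 26.
Hence |(2y^2 + 4y - 1) − 69| ≤ 26|y + 7| < ϵ provided |y + 7| < ϵ/26.
Take δ = min(1, ϵ/26). Then 0 < |y + 7| < δ gives both |y + 7| < 1 and |y + 7| < ϵ/26, so |(2y^2 + 4y - 1) − 69| < ϵ.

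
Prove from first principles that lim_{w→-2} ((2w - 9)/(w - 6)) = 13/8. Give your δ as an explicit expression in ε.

Let ε > 0 be given. We want δ > 0 with 0 < |w + 2| < δ ⇒ |(2w - 9)/(w - 6) − (13/8)| < ε.
Combining over a common denominator, (2w - 9)/(w - 6) − (13/8) = [(2w - 9)·(-8) − (-13)·(w - 6)] / [(-8)·(w - 6)] = -3(w + 2) / ((-8)(w - 6)).
So |(2w - 9)/(w - 6) − (13/8)| = 3|w + 2| / (8·|w − 6|).
Restrict δ ≤ 4. Then |w + 2| < 4 gives |w − 6| = |(w + 2) + (-8)| ≥ 8 − 4 = 4.
Hence |(2w - 9)/(w - 6) − (13/8)| < 3|w + 2|/(8·4) = (3/32)|w + 2|, which is < ε once |w + 2| < (32/3)ε.
Take δ = min(4, (32/3)ε). Then 0 < |w + 2| < δ forces both bounds, so |(2w - 9)/(w - 6) − (13/8)| < ε.

δ = min(4, (32/3)ε)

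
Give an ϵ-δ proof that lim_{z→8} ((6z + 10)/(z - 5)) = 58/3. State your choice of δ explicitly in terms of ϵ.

δ = min(3/2, (9/80)ϵ)

Fix ϵ > 0. We want δ > 0 with 0 < |z − 8| < δ ⇒ |(6z + 10)/(z - 5) − (58/3)| < ϵ.
Combining over a common denominator, (6z + 10)/(z - 5) − (58/3) = [(6z + 10)·3 − 58·(z - 5)] / [3·(z - 5)] = -40(z − 8) / (3(z - 5)).
So |(6z + 10)/(z - 5) − (58/3)| = 40|z − 8| / (3·|z − 5|).
Restrict δ ≤ 3/2. Then |z − 8| < 3/2 gives |z − 5| = |(z − 8) + 3| ≥ 3 − 3/2 = 3/2.
Hence |(6z + 10)/(z - 5) − (58/3)| < 40|z − 8|/(3·(3/2)) = (80/9)|z − 8|, which is < ϵ once |z − 8| < (9/80)ϵ.
Take δ = min(3/2, (9/80)ϵ). Then 0 < |z − 8| < δ forces both bounds, so |(6z + 10)/(z - 5) − (58/3)| < ϵ.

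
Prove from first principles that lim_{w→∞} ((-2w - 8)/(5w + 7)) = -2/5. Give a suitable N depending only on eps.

Let eps > 0 be given. We seek N > 0 such that w > N implies |(-2w - 8)/(5w + 7) + 2/5| < eps.
(-2w - 8)/(5w + 7) + 2/5 = (5(-2w - 8) − (-2)(5w + 7)) / (5(5w + 7)) = -26/(5(5w + 7)).
For w > 0 we have 5w + 7 > 5w, so |(-2w - 8)/(5w + 7) + 2/5| = 26/(5(5w + 7)) < 26/(5·5w) = (26/25)/w.
Thus |(-2w - 8)/(5w + 7) + 2/5| < eps whenever w > (26/25)/eps.
Take N = (26/25)/eps. If w > N then |(-2w - 8)/(5w + 7) + 2/5| < (26/25)/w < eps.

N = (26/25)/eps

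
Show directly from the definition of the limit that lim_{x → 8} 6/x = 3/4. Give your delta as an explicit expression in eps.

Let eps > 0. We seek delta > 0 such that 0 < |x − 8| < delta implies |6/x − (3/4)| < eps.
|6/x − (3/4)| = 6·|8 − x|/(8·|x|) = 6|x − 8|/(8|x|).
Restrict delta ≤ 4. Then |x − 8| < 4 gives |x| > 4, so 8|x| > 32.
Then |6/x − (3/4)| < 6|x − 8|/32, which is < eps when |x − 8| < (16/3)eps.
Take delta = min(4, (16/3)eps). Then 0 < |x − 8| < delta gives both |x − 8| < 4 and |x − 8| < (16/3)eps, so |6/x − (3/4)| < eps.

delta = min(4, (16/3)eps)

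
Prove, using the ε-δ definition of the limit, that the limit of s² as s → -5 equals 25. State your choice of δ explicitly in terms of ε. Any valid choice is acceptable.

δ = min(2, ε/12)

Let ε > 0. We seek δ > 0 with 0 < |s + 5| < δ ⇒ |s² − 25| < ε.
Factor: s² − 25 = (s + 5)(s - 5), so |s² − 25| = |s + 5|·|s - 5|.
Restrict δ ≤ 2. Then |s + 5| < 2 gives |s| < 7, so by the triangle inequality |s - 5| ≤ 7 + 5 = 12.
Hence |s² − 25| ≤ 12|s + 5|, which is < ε once |s + 5| < ε/12.
Take δ = min(2, ε/12). If 0 < |s + 5| < δ then both bounds hold and |s² − 25| ≤ 12|s + 5| < 12·(ε/12) = ε.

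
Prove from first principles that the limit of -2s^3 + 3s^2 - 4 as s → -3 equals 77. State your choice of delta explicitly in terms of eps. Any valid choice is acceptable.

Let eps > 0. We want delta > 0 such that 0 < |s + 3| < delta implies |(-2s^3 + 3s^2 - 4) − 77| < eps.
(-2s^3 + 3s^2 - 4) − 77 = -2s^3 + 3s^2 - 81 = (s + 3)(-2s^2 + 9s - 27).
So |(-2s^3 + 3s^2 - 4) − 77| = |s + 3|·|-2s^2 + 9s - 27|.
Require delta ≤ 2. Then |s + 3| < 2 gives |s| < 5, and by the triangle inequality |-2s^2 + 9s - 27| ≤ 2·5^2 + 9·5 + 27 = 122.
Hence |(-2s^3 + 3s^2 - 4) − 77| ≤ 122|s + 3| < eps provided |s + 3| < eps/122.
Choosing delta = min(2, eps/122) ensures both conditions, hence |(-2s^3 + 3s^2 - 4) − 77| < eps.

delta = min(2, eps/122)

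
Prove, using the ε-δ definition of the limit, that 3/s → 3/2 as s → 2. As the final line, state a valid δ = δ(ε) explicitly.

Let ε > 0. We seek δ > 0 such that 0 < |s − 2| < δ implies |3/s − (3/2)| < ε.
|3/s − (3/2)| = 3·|2 − s|/(2·|s|) = 3|s − 2|/(2|s|).
Restrict δ ≤ 1. Then |s − 2| < 1 gives |s| > 1, so 2|s| > 2.
Then |3/s − (3/2)| < 3|s − 2|/2, which is < ε when |s − 2| < (2/3)ε.
Take δ = min(1, (2/3)ε). Then 0 < |s − 2| < δ gives both |s − 2| < 1 and |s − 2| < (2/3)ε, so |3/s − (3/2)| < ε.

δ = min(1, (2/3)ε)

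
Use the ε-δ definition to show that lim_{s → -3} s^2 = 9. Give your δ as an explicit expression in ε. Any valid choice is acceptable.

δ = min(2, ε/8)

Let ε > 0 be given. We seek δ > 0 with 0 < |s + 3| < δ ⇒ |s^2 − 9| < ε.
Factor: s^2 − 9 = (s + 3)(s - 3), so |s^2 − 9| = |s + 3|·|s - 3|.
Restrict δ ≤ 2. Then |s + 3| < 2 gives |s| < 5, so by the triangle inequality |s - 3| ≤ 5 + 3 = 8.
Hence |s^2 − 9| ≤ 8|s + 3|, which is < ε once |s + 3| < ε/8.
Take δ = min(2, ε/8). If 0 < |s + 3| < δ then both bounds hold and |s^2 − 9| ≤ 8|s + 3| < 8·(ε/8) = ε.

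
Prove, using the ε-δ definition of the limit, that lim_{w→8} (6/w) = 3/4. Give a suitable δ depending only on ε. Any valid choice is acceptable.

Suppose ε > 0. We seek δ > 0 such that 0 < |w − 8| < δ implies |6/w − (3/4)| < ε.
|6/w − (3/4)| = 6·|8 − w|/(8·|w|) = 6|w − 8|/(8|w|).
Restrict δ ≤ 4. Then |w − 8| < 4 gives |w| > 4, so 8|w| > 32.
Then |6/w − (3/4)| < 6|w − 8|/32, which is < ε when |w − 8| < (16/3)ε.
Take δ = min(4, (16/3)ε). Then 0 < |w − 8| < δ gives both |w − 8| < 4 and |w − 8| < (16/3)ε, so |6/w − (3/4)| < ε.

δ = min(4, (16/3)ε)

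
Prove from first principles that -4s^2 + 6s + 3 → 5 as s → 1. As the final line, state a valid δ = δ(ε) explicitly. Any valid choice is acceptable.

δ = min(1, ε/10)

Let ε > 0 be given. We want δ > 0 such that 0 < |s − 1| < δ implies |(-4s^2 + 6s + 3) − 5| < ε.
(-4s^2 + 6s + 3) − 5 = -4s^2 + 6s - 2 = (s − 1)(-4s + 2).
So |(-4s^2 + 6s + 3) − 5| = |s − 1|·|-4s + 2|.
Require δ ≤ 1. Then |s − 1| < 1 gives |s| < 2, and by the triangle inequality |-4s + 2| ≤ 4·2 + 2 = 10.
Hence |(-4s^2 + 6s + 3) − 5| ≤ 10|s − 1| < ε provided |s − 1| < ε/10.
Choosing δ = min(1, ε/10) ensures both conditions, hence |(-4s^2 + 6s + 3) − 5| < ε.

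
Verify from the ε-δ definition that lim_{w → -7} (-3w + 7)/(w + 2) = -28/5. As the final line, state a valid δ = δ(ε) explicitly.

Fix ε > 0. We want δ > 0 with 0 < |w + 7| < δ ⇒ |(-3w + 7)/(w + 2) + 28/5| < ε.
Combining over a common denominator, (-3w + 7)/(w + 2) + 28/5 = [(-3w + 7)·(-5) − 28·(w + 2)] / [(-5)·(w + 2)] = -13(w + 7) / ((-5)(w + 2)).
So |(-3w + 7)/(w + 2) + 28/5| = 13|w + 7| / (5·|w + 2|).
Require δ ≤ 5/2, so |w + 2| ≥ |-5| − |w + 7| > 5 − 5/2 = 5/2.
Hence |(-3w + 7)/(w + 2) + 28/5| < 13|w + 7|/(5·(5/2)) = (26/25)|w + 7|, which is < ε once |w + 7| < (25/26)ε.
Take δ = min(5/2, (25/26)ε). Then 0 < |w + 7| < δ forces both bounds, so |(-3w + 7)/(w + 2) + 28/5| < ε.

δ = min(5/2, (25/26)ε)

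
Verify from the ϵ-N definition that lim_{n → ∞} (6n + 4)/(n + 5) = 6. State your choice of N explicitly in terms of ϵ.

N = 26/ϵ

Let ϵ > 0. For n ≥ 1, |(6n + 4)/(n + 5) − 6| = |-26|/((n + 5)) = 26/((n + 5)).
Since n + 5 ≥ n for n ≥ 1, this is ≤ 26/(n) = 26/n.
So |(6n + 4)/(n + 5) − 6| < ϵ whenever n > 26/ϵ.
Take N = 26/ϵ. If n > N then |(6n + 4)/(n + 5) − 6| ≤ 26/n < ϵ.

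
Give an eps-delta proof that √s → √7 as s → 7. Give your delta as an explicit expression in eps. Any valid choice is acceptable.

Let eps > 0. We want delta > 0 such that 0 < |s − 7| < delta implies |√s − √7| < eps.
Rationalise: √s − √7 = (s − 7)/(√s + √7), so |√s − √7| = |s − 7|/(√s + √7).
Restrict delta ≤ 7 so that |s − 7| < 7 forces s > 0, and then √s + √7 > √7.
Hence |√s − √7| < |s − 7|/√7, which is < eps once |s − 7| < √7·eps.
Take delta = min(7, √7·eps). If 0 < |s − 7| < delta then s > 0 and |√s − √7| < |s − 7|/√7 < eps.

delta = min(7, √7·eps)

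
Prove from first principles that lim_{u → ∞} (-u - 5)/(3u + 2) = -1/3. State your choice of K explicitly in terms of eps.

K = (13/9)/eps

Fix eps > 0. We seek K > 0 such that u > K implies |(-u - 5)/(3u + 2) + 1/3| < eps.
(-u - 5)/(3u + 2) + 1/3 = (3(-u - 5) − (-1)(3u + 2)) / (3(3u + 2)) = -13/(3(3u + 2)).
For u > 0 we have 3u + 2 > 3u, so |(-u - 5)/(3u + 2) + 1/3| = 13/(3(3u + 2)) < 13/(3·3u) = (13/9)/u.
Thus |(-u - 5)/(3u + 2) + 1/3| < eps whenever u > (13/9)/eps.
Take K = (13/9)/eps. If u > K then |(-u - 5)/(3u + 2) + 1/3| < (13/9)/u < eps.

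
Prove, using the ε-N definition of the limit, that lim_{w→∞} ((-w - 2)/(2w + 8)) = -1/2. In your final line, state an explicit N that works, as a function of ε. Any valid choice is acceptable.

Let ε > 0. We seek N > 0 such that w > N implies |(-w - 2)/(2w + 8) + 1/2| < ε.
(-w - 2)/(2w + 8) + 1/2 = (2(-w - 2) − (-1)(2w + 8)) / (2(2w + 8)) = 4/(2(2w + 8)).
For w > 0 we have 2w + 8 > 2w, so |(-w - 2)/(2w + 8) + 1/2| = 4/(2(2w + 8)) < 4/(2·2w) = 1/w.
Thus |(-w - 2)/(2w + 8) + 1/2| < ε whenever w > 1/ε.
Take N = 1/ε. If w > N then |(-w - 2)/(2w + 8) + 1/2| < 1/w < ε.

N = 1/ε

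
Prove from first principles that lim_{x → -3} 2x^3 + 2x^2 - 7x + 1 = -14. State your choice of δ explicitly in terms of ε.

δ = min(1, ε/53)

Let ε > 0. We want δ > 0 such that 0 < |x + 3| < δ implies |(2x^3 + 2x^2 - 7x + 1) + 14| < ε.
(2x^3 + 2x^2 - 7x + 1) + 14 = 2x^3 + 2x^2 - 7x + 15 = (x + 3)(2x^2 - 4x + 5).
So |(2x^3 + 2x^2 - 7x + 1) + 14| = |x + 3|·|2x^2 - 4x + 5|.
Assume first that |x + 3| < 1, so |x| < 4. Then |2x^2 - 4x + 5| ≤ 2·4^2 + 4·4 + 5 = 53.
Hence |(2x^3 + 2x^2 - 7x + 1) + 14| ≤ 53|x + 3| < ε provided |x + 3| < ε/53.
Take δ = min(1, ε/53). Then 0 < |x + 3| < δ gives both |x + 3| < 1 and |x + 3| < ε/53, so |(2x^3 + 2x^2 - 7x + 1) + 14| < ε.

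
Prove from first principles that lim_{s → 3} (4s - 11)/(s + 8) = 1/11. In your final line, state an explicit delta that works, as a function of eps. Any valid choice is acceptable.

Let eps > 0 be given. We want delta > 0 with 0 < |s − 3| < delta ⇒ |(4s - 11)/(s + 8) − (1/11)| < eps.
Combining over a common denominator, (4s - 11)/(s + 8) − (1/11) = [(4s - 11)·11 − 1·(s + 8)] / [11·(s + 8)] = 43(s − 3) / (11(s + 8)).
So |(4s - 11)/(s + 8) − (1/11)| = 43|s − 3| / (11·|s + 8|).
Restrict delta ≤ 11/2. Then |s − 3| < 11/2 gives |s + 8| = |(s − 3) + 11| ≥ 11 − 11/2 = 11/2.
Hence |(4s - 11)/(s + 8) − (1/11)| < 43|s − 3|/(11·(11/2)) = (86/121)|s − 3|, which is < eps once |s − 3| < (121/86)eps.
Take delta = min(11/2, (121/86)eps). Then 0 < |s − 3| < delta forces both bounds, so |(4s - 11)/(s + 8) − (1/11)| < eps.

delta = min(11/2, (121/86)eps)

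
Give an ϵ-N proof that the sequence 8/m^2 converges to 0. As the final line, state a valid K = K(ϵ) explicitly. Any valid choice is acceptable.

K = (8/ϵ)^{1/2}

Let ϵ > 0. For m ≥ 1, |8/m^2 − 0| = 8/m^2.
8/m^2 < ϵ ⇔ m^2 > 8/ϵ ⇔ m > (8/ϵ)^{1/2}.
Take K = (8/ϵ)^{1/2}. Then m > K implies 8/m^2 < ϵ.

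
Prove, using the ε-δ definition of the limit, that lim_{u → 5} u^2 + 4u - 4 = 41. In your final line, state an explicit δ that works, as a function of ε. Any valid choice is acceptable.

δ = min(1, ε/15)

Fix ε > 0. We want δ > 0 such that 0 < |u − 5| < δ implies |(u^2 + 4u - 4) − 41| < ε.
(u^2 + 4u - 4) − 41 = u^2 + 4u - 45 = (u − 5)(u + 9).
So |(u^2 + 4u - 4) − 41| = |u − 5|·|u + 9|.
Require δ ≤ 1. Then |u − 5| < 1 gives |u| < 6, and by the triangle inequality |u + 9| ≤ 6 + 9 = 15.
Hence |(u^2 + 4u - 4) − 41| ≤ 15|u − 5| < ε provided |u − 5| < ε/15.
Take δ = min(1, ε/15). Then 0 < |u − 5| < δ gives both |u − 5| < 1 and |u − 5| < ε/15, so |(u^2 + 4u - 4) − 41| < ε.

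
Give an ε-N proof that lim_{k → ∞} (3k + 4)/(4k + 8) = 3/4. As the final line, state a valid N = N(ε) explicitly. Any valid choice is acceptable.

N = (1/2)/ε

Let ε > 0. For k ≥ 1, |(3k + 4)/(4k + 8) − (3/4)| = |-8|/(4(4k + 8)) = 8/(4(4k + 8)).
Since 4k + 8 ≥ 4k for k ≥ 1, this is ≤ 8/(4·4k) = (1/2)/k.
So |(3k + 4)/(4k + 8) − (3/4)| < ε whenever k > (1/2)/ε.
Take N = (1/2)/ε. If k > N then |(3k + 4)/(4k + 8) − (3/4)| ≤ (1/2)/k < ε.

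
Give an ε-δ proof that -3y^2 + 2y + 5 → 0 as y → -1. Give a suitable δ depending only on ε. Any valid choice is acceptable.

δ = min(1, ε/11)

Fix ε > 0. We want δ > 0 such that 0 < |y + 1| < δ implies |(-3y^2 + 2y + 5)| < ε.
(-3y^2 + 2y + 5) = -3y^2 + 2y + 5 = (y + 1)(-3y + 5).
So |(-3y^2 + 2y + 5)| = |y + 1|·|-3y + 5|.
Assume first that |y + 1| < 1, so |y| < 2. Then |-3y + 5| ≤ 3·2 + 5 = 11.
Hence |(-3y^2 + 2y + 5)| ≤ 11|y + 1| < ε provided |y + 1| < ε/11.
Take δ = min(1, ε/11). Then 0 < |y + 1| < δ gives both |y + 1| < 1 and |y + 1| < ε/11, so |(-3y^2 + 2y + 5)| < ε.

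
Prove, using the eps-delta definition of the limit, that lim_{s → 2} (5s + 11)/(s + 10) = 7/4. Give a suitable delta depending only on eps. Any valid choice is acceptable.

delta = min(6, (24/13)eps)

Suppose eps > 0. We want delta > 0 with 0 < |s − 2| < delta ⇒ |(5s + 11)/(s + 10) − (7/4)| < eps.
Combining over a common denominator, (5s + 11)/(s + 10) − (7/4) = [(5s + 11)·12 − 21·(s + 10)] / [12·(s + 10)] = 39(s − 2) / (12(s + 10)).
So |(5s + 11)/(s + 10) − (7/4)| = 39|s − 2| / (12·|s + 10|).
Restrict delta ≤ 6. Then |s − 2| < 6 gives |s + 10| = |(s − 2) + 12| ≥ 12 − 6 = 6.
Hence |(5s + 11)/(s + 10) − (7/4)| < 39|s − 2|/(12·6) = (13/24)|s − 2|, which is < eps once |s − 2| < (24/13)eps.
Take delta = min(6, (24/13)eps). Then 0 < |s − 2| < delta forces both bounds, so |(5s + 11)/(s + 10) − (7/4)| < eps.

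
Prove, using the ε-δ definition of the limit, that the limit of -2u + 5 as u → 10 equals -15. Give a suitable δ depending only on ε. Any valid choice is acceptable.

Let ε > 0. We need δ > 0 so that 0 < |u − 10| < δ implies |(-2u + 5) + 15| < ε.
Since (-2u + 5) + 15 = -2(u − 10), we have |(-2u + 5) + 15| = 2|u − 10|.
So 2|u − 10| < ε exactly when |u − 10| < ε/2.
Choosing δ = ε/2 gives |(-2u + 5) + 15| = 2|u − 10| < ε whenever |u − 10| < δ.

δ = ε/2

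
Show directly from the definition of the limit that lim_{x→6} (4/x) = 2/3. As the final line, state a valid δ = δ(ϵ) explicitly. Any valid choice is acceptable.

δ = min(3, (9/2)ϵ)

Suppose ϵ > 0. We seek δ > 0 such that 0 < |x − 6| < δ implies |4/x − (2/3)| < ϵ.
|4/x − (2/3)| = 4·|6 − x|/(6·|x|) = 4|x − 6|/(6|x|).
Restrict δ ≤ 3. Then |x − 6| < 3 gives |x| > 3, so 6|x| > 18.
Then |4/x − (2/3)| < 4|x − 6|/18, which is < ϵ when |x − 6| < (9/2)ϵ.
Take δ = min(3, (9/2)ϵ). Then 0 < |x − 6| < δ gives both |x − 6| < 3 and |x − 6| < (9/2)ϵ, so |4/x − (2/3)| < ϵ.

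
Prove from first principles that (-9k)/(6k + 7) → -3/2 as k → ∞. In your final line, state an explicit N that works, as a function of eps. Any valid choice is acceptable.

N = (7/4)/eps

Fix eps > 0. For k ≥ 1, |(-9k)/(6k + 7) + 3/2| = |63|/(6(6k + 7)) = 63/(6(6k + 7)).
Since 6k + 7 ≥ 6k for k ≥ 1, this is ≤ 63/(6·6k) = (7/4)/k.
So |(-9k)/(6k + 7) + 3/2| < eps whenever k > (7/4)/eps.
Take N = (7/4)/eps. If k > N then |(-9k)/(6k + 7) + 3/2| ≤ (7/4)/k < eps.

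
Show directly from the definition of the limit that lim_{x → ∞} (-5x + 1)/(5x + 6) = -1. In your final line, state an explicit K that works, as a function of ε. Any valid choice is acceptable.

Suppose ε > 0. We seek K > 0 such that x > K implies |(-5x + 1)/(5x + 6) + 1| < ε.
(-5x + 1)/(5x + 6) + 1 = (5(-5x + 1) − (-5)(5x + 6)) / (5(5x + 6)) = 35/(5(5x + 6)).
For x > 0 we have 5x + 6 > 5x, so |(-5x + 1)/(5x + 6) + 1| = 35/(5(5x + 6)) < 35/(5·5x) = (7/5)/x.
Thus |(-5x + 1)/(5x + 6) + 1| < ε whenever x > (7/5)/ε.
Take K = (7/5)/ε. If x > K then |(-5x + 1)/(5x + 6) + 1| < (7/5)/x < ε.

K = (7/5)/ε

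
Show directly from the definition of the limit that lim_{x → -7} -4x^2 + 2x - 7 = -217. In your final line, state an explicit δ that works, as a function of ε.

δ = min(2, ε/66)

Fix ε > 0. We want δ > 0 such that 0 < |x + 7| < δ implies |(-4x^2 + 2x - 7) + 217| < ε.
(-4x^2 + 2x - 7) + 217 = -4x^2 + 2x + 210 = (x + 7)(-4x + 30).
So |(-4x^2 + 2x - 7) + 217| = |x + 7|·|-4x + 30|.
Require δ ≤ 2. Then |x + 7| < 2 gives |x| < 9, and by the triangle inequality |-4x + 30| ≤ 4·9 + 30 = 66.
Hence |(-4x^2 + 2x - 7) + 217| ≤ 66|x + 7| < ε provided |x + 7| < ε/66.
Choosing δ = min(2, ε/66) ensures both conditions, hence |(-4x^2 + 2x - 7) + 217| < ε.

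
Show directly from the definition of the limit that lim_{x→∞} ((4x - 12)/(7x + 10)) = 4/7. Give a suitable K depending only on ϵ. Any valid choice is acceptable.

Let ϵ > 0 be given. We seek K > 0 such that x > K implies |(4x - 12)/(7x + 10) − (4/7)| < ϵ.
(4x - 12)/(7x + 10) − (4/7) = (7(4x - 12) − 4(7x + 10)) / (7(7x + 10)) = -124/(7(7x + 10)).
For x > 0 we have 7x + 10 > 7x, so |(4x - 12)/(7x + 10) − (4/7)| = 124/(7(7x + 10)) < 124/(7·7x) = (124/49)/x.
Thus |(4x - 12)/(7x + 10) − (4/7)| < ϵ whenever x > (124/49)/ϵ.
Take K = (124/49)/ϵ. If x > K then |(4x - 12)/(7x + 10) − (4/7)| < (124/49)/x < ϵ.

K = (124/49)/ϵ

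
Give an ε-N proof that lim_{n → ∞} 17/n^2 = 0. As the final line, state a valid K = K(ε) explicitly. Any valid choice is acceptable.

Let ε > 0. For n ≥ 1, |17/n^2 − 0| = 17/n^2.
17/n^2 < ε ⇔ n^2 > 17/ε ⇔ n > (17/ε)^{1/2}.
Take K = (17/ε)^{1/2}. Then n > K implies 17/n^2 < ε.

K = (17/ε)^{1/2}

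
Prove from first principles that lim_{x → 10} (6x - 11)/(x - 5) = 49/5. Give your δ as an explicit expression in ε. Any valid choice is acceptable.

δ = min(5/2, (25/38)ε)

Fix ε > 0. We want δ > 0 with 0 < |x − 10| < δ ⇒ |(6x - 11)/(x - 5) − (49/5)| < ε.
Combining over a common denominator, (6x - 11)/(x - 5) − (49/5) = [(6x - 11)·5 − 49·(x - 5)] / [5·(x - 5)] = -19(x − 10) / (5(x - 5)).
So |(6x - 11)/(x - 5) − (49/5)| = 19|x − 10| / (5·|x − 5|).
Require δ ≤ 5/2, so |x − 5| ≥ |5| − |x − 10| > 5 − 5/2 = 5/2.
Hence |(6x - 11)/(x - 5) − (49/5)| < 19|x − 10|/(5·(5/2)) = (38/25)|x − 10|, which is < ε once |x − 10| < (25/38)ε.
Take δ = min(5/2, (25/38)ε). Then 0 < |x − 10| < δ forces both bounds, so |(6x - 11)/(x - 5) − (49/5)| < ε.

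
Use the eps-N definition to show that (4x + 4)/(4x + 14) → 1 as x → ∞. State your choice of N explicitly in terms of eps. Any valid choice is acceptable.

N = (5/2)/eps

Suppose eps > 0. We seek N > 0 such that x > N implies |(4x + 4)/(4x + 14) − 1| < eps.
(4x + 4)/(4x + 14) − 1 = (4(4x + 4) − 4(4x + 14)) / (4(4x + 14)) = -40/(4(4x + 14)).
For x > 0 we have 4x + 14 > 4x, so |(4x + 4)/(4x + 14) − 1| = 40/(4(4x + 14)) < 40/(4·4x) = (5/2)/x.
Thus |(4x + 4)/(4x + 14) − 1| < eps whenever x > (5/2)/eps.
Take N = (5/2)/eps. If x > N then |(4x + 4)/(4x + 14) − 1| < (5/2)/x < eps.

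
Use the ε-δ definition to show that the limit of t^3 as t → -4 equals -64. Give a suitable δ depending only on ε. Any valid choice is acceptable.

δ = min(1, ε/61)

Let ε > 0. We seek δ > 0 with 0 < |t + 4| < δ ⇒ |t^3 + 64| < ε.
Factor: t^3 + 64 = (t + 4)(t^2 - 4t + 16), so |t^3 + 64| = |t + 4|·|t^2 - 4t + 16|.
Restrict δ ≤ 1. Then |t + 4| < 1 gives |t| < 5, so by the triangle inequality |t^2 - 4t + 16| ≤ 5^2 + 4·5 + 16 = 61.
Hence |t^3 + 64| ≤ 61|t + 4|, which is < ε once |t + 4| < ε/61.
Take δ = min(1, ε/61). If 0 < |t + 4| < δ then both bounds hold and |t^3 + 64| ≤ 61|t + 4| < 61·(ε/61) = ε.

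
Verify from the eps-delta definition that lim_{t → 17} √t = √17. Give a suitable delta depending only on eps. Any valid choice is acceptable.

delta = min(17, √17·eps)

Let eps > 0 be given. We want delta > 0 such that 0 < |t − 17| < delta implies |√t − √17| < eps.
Multiplying by the conjugate, |√t − √17| = |t − 17|/(√t + √17).
Restrict delta ≤ 17 so that |t − 17| < 17 forces t > 0, and then √t + √17 > √17.
Hence |√t − √17| < |t − 17|/√17, which is < eps once |t − 17| < √17·eps.
Take delta = min(17, √17·eps). If 0 < |t − 17| < delta then t > 0 and |√t − √17| < |t − 17|/√17 < eps.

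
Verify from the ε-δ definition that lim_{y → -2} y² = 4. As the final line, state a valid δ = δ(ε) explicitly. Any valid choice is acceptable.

Let ε > 0 be given. We seek δ > 0 with 0 < |y + 2| < δ ⇒ |y² − 4| < ε.
Factor: y² − 4 = (y + 2)(y - 2), so |y² − 4| = |y + 2|·|y - 2|.
Impose δ ≤ 2 so that |y| < 4; then |y - 2| ≤ 6.
Hence |y² − 4| ≤ 6|y + 2|, which is < ε once |y + 2| < ε/6.
Take δ = min(2, ε/6). If 0 < |y + 2| < δ then both bounds hold and |y² − 4| ≤ 6|y + 2| < 6·(ε/6) = ε.

δ = min(2, ε/6)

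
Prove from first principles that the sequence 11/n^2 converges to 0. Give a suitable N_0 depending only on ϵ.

N_0 = (11/ϵ)^{1/2}

Fix ϵ > 0. For n ≥ 1, |11/n^2 − 0| = 11/n^2.
11/n^2 < ϵ ⇔ n^2 > 11/ϵ ⇔ n > (11/ϵ)^{1/2}.
Take N_0 = (11/ϵ)^{1/2}. Then n > N_0 implies 11/n^2 < ϵ.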